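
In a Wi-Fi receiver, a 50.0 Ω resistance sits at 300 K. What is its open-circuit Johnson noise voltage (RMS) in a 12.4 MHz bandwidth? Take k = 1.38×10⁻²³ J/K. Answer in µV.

3.20 µV

V_n = √(4kTRB)
4kTRB = 4 × 1.38×10⁻²³ × 300 × 5.00×10¹ × 1.24×10⁷ = 1.03×10⁻¹¹ V²
V_n = √(1.03×10⁻¹¹) = 3.20×10⁻⁶ V = 3.20 µV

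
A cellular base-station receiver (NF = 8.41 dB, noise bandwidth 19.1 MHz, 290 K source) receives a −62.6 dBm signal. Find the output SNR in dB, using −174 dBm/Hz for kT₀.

Noise floor: N = −174 + 10 log₁₀(B) + NF
10 log₁₀(1.91×10⁷) = 72.81 dB
N = −174 + 72.81 + 8.41 = −92.78 dBm
SNR = P_sig − N = −62.6 − (−92.78) = 30.18 dB → 30.2 dB

30.2 dB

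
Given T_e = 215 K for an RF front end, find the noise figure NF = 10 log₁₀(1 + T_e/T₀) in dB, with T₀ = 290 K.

F = 1 + T_e/T₀ = 1 + 215/290 = 1.74138
NF = 10 log₁₀(1.74138) = 2.41 dB

2.41 dB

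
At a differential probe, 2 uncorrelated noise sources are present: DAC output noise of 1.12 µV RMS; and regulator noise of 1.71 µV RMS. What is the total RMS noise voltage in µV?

Uncorrelated sources add in power (mean-square): V_tot = √(ΣV_i²)
V_tot = √[(1.12×10⁻⁶)² + (1.71×10⁻⁶)²] = 2.04×10⁻⁶ V = 2.04 µV

2.04 µV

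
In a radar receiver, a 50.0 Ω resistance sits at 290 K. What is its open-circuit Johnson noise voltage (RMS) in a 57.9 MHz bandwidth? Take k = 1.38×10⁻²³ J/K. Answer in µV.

6.81 µV

V_n = √(4kTRB)
4kTRB = 4 × 1.38×10⁻²³ × 290 × 5.00×10¹ × 5.79×10⁷ = 4.63×10⁻¹¹ V²
V_n = √(4.63×10⁻¹¹) = 6.81×10⁻⁶ V = 6.81 µV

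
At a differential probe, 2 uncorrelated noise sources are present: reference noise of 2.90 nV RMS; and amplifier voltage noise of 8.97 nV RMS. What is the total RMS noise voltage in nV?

Uncorrelated sources add in power (mean-square): V_tot = √(ΣV_i²)
V_tot = √[(2.90×10⁻⁹)² + (8.97×10⁻⁹)²] = 9.43×10⁻⁹ V = 9.43 nV

9.43 nV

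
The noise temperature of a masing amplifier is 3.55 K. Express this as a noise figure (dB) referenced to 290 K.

F = 1 + T_e/T₀ = 1 + 3.55/290 = 1.01224
NF = 10 log₁₀(1.01224) = 0.053 dB

0.053 dB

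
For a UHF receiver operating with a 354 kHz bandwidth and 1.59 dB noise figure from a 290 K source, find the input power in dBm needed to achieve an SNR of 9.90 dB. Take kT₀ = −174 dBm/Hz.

−107.0 dBm

Sensitivity = −174 + 10 log₁₀(B) + NF + SNR_min
= −174 + 55.49 + 1.59 + 9.90
= −107.02 dBm → −107.0 dBm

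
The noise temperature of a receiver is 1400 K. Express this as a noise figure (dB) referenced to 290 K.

F = 1 + T_e/T₀ = 1 + 1400/290 = 5.82759
NF = 10 log₁₀(5.82759) = 7.65 dB

7.65 dB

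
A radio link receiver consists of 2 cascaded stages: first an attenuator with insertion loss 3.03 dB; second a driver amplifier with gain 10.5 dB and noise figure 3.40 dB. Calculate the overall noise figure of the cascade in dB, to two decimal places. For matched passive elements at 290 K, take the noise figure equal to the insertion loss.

Convert to linear (a loss of L dB is a gain of −L dB): F_i = 10^(NF_i/10), G_i = 10^(G_i,dB/10)
  Stage 1: F_1 = 10^(3.03/10) = 2.009, G_1 = 10^(−3.03/10) = 0.4977
  Stage 2: F_2 = 10^(3.40/10) = 2.188, G_2 = 10^(10.5/10) = 11.22
Friis cascade:
  F = 2.009 + (2.188 − 1)/0.4977 = 4.395
NF = 10 log₁₀(4.395) = 6.43 dB

6.43 dB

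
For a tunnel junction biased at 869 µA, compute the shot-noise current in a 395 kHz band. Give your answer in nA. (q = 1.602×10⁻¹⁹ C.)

10.5 nA

I_n = √(2qI·B)
2qI·B = 2 × 1.602×10⁻¹⁹ × 8.69×10⁻⁴ × 3.95×10⁵ = 1.10×10⁻¹⁶ A²
I_n = √(1.10×10⁻¹⁶) = 1.05×10⁻⁸ A = 10.5 nA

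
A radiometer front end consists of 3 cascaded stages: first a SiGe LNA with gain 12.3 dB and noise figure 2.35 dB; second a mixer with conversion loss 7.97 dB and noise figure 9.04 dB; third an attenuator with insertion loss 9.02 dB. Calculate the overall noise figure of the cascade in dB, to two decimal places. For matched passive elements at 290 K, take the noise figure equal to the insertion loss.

Convert to linear (a loss of L dB is a gain of −L dB): F_i = 10^(NF_i/10), G_i = 10^(G_i,dB/10)
  Stage 1: F_1 = 10^(2.35/10) = 1.718, G_1 = 10^(12.3/10) = 16.98
  Stage 2: F_2 = 10^(9.04/10) = 8.017, G_2 = 10^(−7.97/10) = 0.1596
  Stage 3: F_3 = 10^(9.02/10) = 7.980, G_3 = 10^(−9.02/10) = 0.1253
Friis cascade:
  F = 1.718 + (8.017 − 1)/16.98 + (7.980 − 1)/2.710 = 4.707
NF = 10 log₁₀(4.707) = 6.73 dB

6.73 dB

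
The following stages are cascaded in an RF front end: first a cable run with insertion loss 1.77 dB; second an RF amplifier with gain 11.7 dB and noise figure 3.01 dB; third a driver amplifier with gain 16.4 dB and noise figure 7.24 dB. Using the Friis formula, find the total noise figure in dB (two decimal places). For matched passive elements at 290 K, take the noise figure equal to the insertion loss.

Convert to linear (a loss of L dB is a gain of −L dB): F_i = 10^(NF_i/10), G_i = 10^(G_i,dB/10)
  Stage 1: F_1 = 10^(1.77/10) = 1.503, G_1 = 10^(−1.77/10) = 0.6653
  Stage 2: F_2 = 10^(3.01/10) = 2.000, G_2 = 10^(11.7/10) = 14.79
  Stage 3: F_3 = 10^(7.24/10) = 5.297, G_3 = 10^(16.4/10) = 43.65
Friis cascade:
  F = 1.503 + (2.000 − 1)/0.6653 + (5.297 − 1)/9.840 = 3.443
NF = 10 log₁₀(3.443) = 5.37 dB

5.37 dB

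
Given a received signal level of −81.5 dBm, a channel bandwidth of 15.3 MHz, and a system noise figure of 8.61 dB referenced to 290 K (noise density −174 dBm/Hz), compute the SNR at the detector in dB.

12.0 dB

Noise floor: N = −174 + 10 log₁₀(B) + NF
10 log₁₀(1.53×10⁷) = 71.85 dB
N = −174 + 71.85 + 8.61 = −93.54 dBm
SNR = P_sig − N = −81.5 − (−93.54) = 12.04 dB → 12.0 dB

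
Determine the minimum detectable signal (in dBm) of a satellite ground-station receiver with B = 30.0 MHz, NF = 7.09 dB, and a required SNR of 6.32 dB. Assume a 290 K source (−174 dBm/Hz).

−85.8 dBm

Sensitivity = −174 + 10 log₁₀(B) + NF + SNR_min
= −174 + 74.77 + 7.09 + 6.32
= −85.82 dBm → −85.8 dBm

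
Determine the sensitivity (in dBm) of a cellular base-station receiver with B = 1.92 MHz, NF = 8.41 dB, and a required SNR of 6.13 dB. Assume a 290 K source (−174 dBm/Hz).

Sensitivity = −174 + 10 log₁₀(B) + NF + SNR_min
= −174 + 62.83 + 8.41 + 6.13
= −96.63 dBm → −96.6 dBm

−96.6 dBm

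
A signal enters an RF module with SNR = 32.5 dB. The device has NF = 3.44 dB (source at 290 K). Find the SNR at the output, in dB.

By definition F = SNR_in/SNR_out, so in dB: SNR_out = SNR_in − NF
SNR_out = 32.5 − 3.44 = 29.06 dB

29.06 dB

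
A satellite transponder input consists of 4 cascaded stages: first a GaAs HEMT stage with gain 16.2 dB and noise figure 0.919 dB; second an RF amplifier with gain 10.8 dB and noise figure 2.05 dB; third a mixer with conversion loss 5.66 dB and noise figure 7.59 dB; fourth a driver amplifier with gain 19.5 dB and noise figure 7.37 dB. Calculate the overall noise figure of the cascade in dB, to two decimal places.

Convert to linear (a loss of L dB is a gain of −L dB): F_i = 10^(NF_i/10), G_i = 10^(G_i,dB/10)
  Stage 1: F_1 = 10^(0.919/10) = 1.236, G_1 = 10^(16.2/10) = 41.69
  Stage 2: F_2 = 10^(2.05/10) = 1.603, G_2 = 10^(10.8/10) = 12.02
  Stage 3: F_3 = 10^(7.59/10) = 5.741, G_3 = 10^(−5.66/10) = 0.2716
  Stage 4: F_4 = 10^(7.37/10) = 5.458, G_4 = 10^(19.5/10) = 89.13
Friis cascade:
  F = 1.236 + (1.603 − 1)/41.69 + (5.741 − 1)/501.2 + (5.458 − 1)/136.1 = 1.292
NF = 10 log₁₀(1.292) = 1.11 dB

1.11 dB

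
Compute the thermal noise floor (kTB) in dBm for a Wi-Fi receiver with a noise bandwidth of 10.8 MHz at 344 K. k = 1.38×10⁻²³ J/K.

−102.9 dBm

P_n = kTB = 1.38×10⁻²³ × 344 × 1.08×10⁷ = 5.13×10⁻¹⁴ W
In dBm: 10 log₁₀(5.13×10⁻¹⁴ / 10⁻³) = −102.9 dBm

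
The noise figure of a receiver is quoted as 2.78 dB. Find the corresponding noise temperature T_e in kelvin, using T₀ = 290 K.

260 K

F = 10^(2.78/10) = 1.89671
T_e = (F − 1)·T₀ = (1.89671 − 1) × 290 = 260 K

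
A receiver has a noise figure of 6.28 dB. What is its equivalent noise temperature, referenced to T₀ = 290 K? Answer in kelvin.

941 K

F = 10^(6.28/10) = 4.2462
T_e = (F − 1)·T₀ = (4.2462 − 1) × 290 = 941 K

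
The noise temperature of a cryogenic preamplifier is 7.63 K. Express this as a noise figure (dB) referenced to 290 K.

0.113 dB

F = 1 + T_e/T₀ = 1 + 7.63/290 = 1.02631
NF = 10 log₁₀(1.02631) = 0.113 dB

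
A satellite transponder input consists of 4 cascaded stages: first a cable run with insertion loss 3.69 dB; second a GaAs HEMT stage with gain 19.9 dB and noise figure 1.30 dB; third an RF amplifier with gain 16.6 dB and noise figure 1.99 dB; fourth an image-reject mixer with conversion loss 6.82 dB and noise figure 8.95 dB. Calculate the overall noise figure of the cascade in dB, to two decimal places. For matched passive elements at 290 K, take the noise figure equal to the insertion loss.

5.01 dB

Convert to linear (a loss of L dB is a gain of −L dB): F_i = 10^(NF_i/10), G_i = 10^(G_i,dB/10)
  Stage 1: F_1 = 10^(3.69/10) = 2.339, G_1 = 10^(−3.69/10) = 0.4276
  Stage 2: F_2 = 10^(1.30/10) = 1.349, G_2 = 10^(19.9/10) = 97.72
  Stage 3: F_3 = 10^(1.99/10) = 1.581, G_3 = 10^(16.6/10) = 45.71
  Stage 4: F_4 = 10^(8.95/10) = 7.852, G_4 = 10^(−6.82/10) = 0.2080
Friis cascade:
  F = 2.339 + (1.349 − 1)/0.4276 + (1.581 − 1)/41.78 + (7.852 − 1)/1910 = 3.173
NF = 10 log₁₀(3.173) = 5.01 dB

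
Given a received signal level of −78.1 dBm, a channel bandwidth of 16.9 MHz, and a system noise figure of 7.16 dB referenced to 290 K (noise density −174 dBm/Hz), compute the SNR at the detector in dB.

16.5 dB

Noise floor: N = −174 + 10 log₁₀(B) + NF
10 log₁₀(1.69×10⁷) = 72.28 dB
N = −174 + 72.28 + 7.16 = −94.56 dBm
SNR = P_sig − N = −78.1 − (−94.56) = 16.46 dB → 16.5 dB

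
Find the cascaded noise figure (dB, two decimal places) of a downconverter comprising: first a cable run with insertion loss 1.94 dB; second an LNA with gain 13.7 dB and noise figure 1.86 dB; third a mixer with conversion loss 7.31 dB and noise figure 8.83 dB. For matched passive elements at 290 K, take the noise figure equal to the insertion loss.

Convert to linear (a loss of L dB is a gain of −L dB): F_i = 10^(NF_i/10), G_i = 10^(G_i,dB/10)
  Stage 1: F_1 = 10^(1.94/10) = 1.563, G_1 = 10^(−1.94/10) = 0.6397
  Stage 2: F_2 = 10^(1.86/10) = 1.535, G_2 = 10^(13.7/10) = 23.44
  Stage 3: F_3 = 10^(8.83/10) = 7.638, G_3 = 10^(−7.31/10) = 0.1858
Friis cascade:
  F = 1.563 + (1.535 − 1)/0.6397 + (7.638 − 1)/15.00 = 2.841
NF = 10 log₁₀(2.841) = 4.54 dB

4.54 dB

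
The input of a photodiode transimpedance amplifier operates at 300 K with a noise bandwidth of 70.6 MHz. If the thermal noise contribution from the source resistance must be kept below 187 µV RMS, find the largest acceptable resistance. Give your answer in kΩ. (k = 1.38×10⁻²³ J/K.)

29.9 kΩ

Johnson–Nyquist: V_n = √(4kTRB) ⇒ R = V_n² / (4kTB)
4kTB = 4 × 1.38×10⁻²³ × 300 × 7.06×10⁷ = 1.17×10⁻¹²
R = (1.87×10⁻⁴)² / 1.17×10⁻¹² = 2.99×10⁴ Ω = 29.9 kΩ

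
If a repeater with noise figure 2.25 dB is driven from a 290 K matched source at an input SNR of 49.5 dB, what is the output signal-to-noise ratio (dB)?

47.25 dB

By definition F = SNR_in/SNR_out, so in dB: SNR_out = SNR_in − NF
SNR_out = 49.5 − 2.25 = 47.25 dB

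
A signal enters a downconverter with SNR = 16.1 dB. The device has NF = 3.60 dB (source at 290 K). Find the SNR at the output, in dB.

12.50 dB

By definition F = SNR_in/SNR_out, so in dB: SNR_out = SNR_in − NF
SNR_out = 16.1 − 3.60 = 12.50 dB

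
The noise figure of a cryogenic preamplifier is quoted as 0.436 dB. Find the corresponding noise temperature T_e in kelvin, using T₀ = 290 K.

F = 10^(0.436/10) = 1.10561
T_e = (F − 1)·T₀ = (1.10561 − 1) × 290 = 30.6 K

30.6 K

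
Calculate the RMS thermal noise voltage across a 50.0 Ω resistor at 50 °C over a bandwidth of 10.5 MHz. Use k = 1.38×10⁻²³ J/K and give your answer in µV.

T = 50 °C + 273.15 = 323.15 K
V_n = √(4kTRB)
4kTRB = 4 × 1.38×10⁻²³ × 323.15 × 5.00×10¹ × 1.05×10⁷ = 9.36×10⁻¹² V²
V_n = √(9.36×10⁻¹²) = 3.06×10⁻⁶ V = 3.06 µV

3.06 µV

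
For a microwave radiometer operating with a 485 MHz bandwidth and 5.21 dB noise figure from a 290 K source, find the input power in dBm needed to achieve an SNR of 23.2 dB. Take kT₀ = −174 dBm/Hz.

−58.7 dBm

Sensitivity = −174 + 10 log₁₀(B) + NF + SNR_min
= −174 + 86.86 + 5.21 + 23.2
= −58.73 dBm → −58.7 dBm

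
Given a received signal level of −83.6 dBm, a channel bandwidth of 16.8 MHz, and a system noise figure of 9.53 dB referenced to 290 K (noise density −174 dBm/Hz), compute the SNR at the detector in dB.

Noise floor: N = −174 + 10 log₁₀(B) + NF
10 log₁₀(1.68×10⁷) = 72.25 dB
N = −174 + 72.25 + 9.53 = −92.22 dBm
SNR = P_sig − N = −83.6 − (−92.22) = 8.62 dB → 8.6 dB

8.6 dB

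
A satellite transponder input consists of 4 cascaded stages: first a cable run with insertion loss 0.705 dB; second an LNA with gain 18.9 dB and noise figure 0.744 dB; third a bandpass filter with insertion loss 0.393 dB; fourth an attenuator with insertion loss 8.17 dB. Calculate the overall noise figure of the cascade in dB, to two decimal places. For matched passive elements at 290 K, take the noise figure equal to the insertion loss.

Convert to linear (a loss of L dB is a gain of −L dB): F_i = 10^(NF_i/10), G_i = 10^(G_i,dB/10)
  Stage 1: F_1 = 10^(0.705/10) = 1.176, G_1 = 10^(−0.705/10) = 0.8502
  Stage 2: F_2 = 10^(0.744/10) = 1.187, G_2 = 10^(18.9/10) = 77.62
  Stage 3: F_3 = 10^(0.393/10) = 1.095, G_3 = 10^(−0.393/10) = 0.9135
  Stage 4: F_4 = 10^(8.17/10) = 6.561, G_4 = 10^(−8.17/10) = 0.1524
Friis cascade:
  F = 1.176 + (1.187 − 1)/0.8502 + (1.095 − 1)/65.99 + (6.561 − 1)/60.28 = 1.490
NF = 10 log₁₀(1.490) = 1.73 dB

1.73 dB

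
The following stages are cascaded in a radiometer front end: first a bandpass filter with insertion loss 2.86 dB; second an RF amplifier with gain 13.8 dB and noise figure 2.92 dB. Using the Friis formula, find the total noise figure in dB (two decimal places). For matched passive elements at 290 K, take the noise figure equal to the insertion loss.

5.78 dB

Convert to linear (a loss of L dB is a gain of −L dB): F_i = 10^(NF_i/10), G_i = 10^(G_i,dB/10)
  Stage 1: F_1 = 10^(2.86/10) = 1.932, G_1 = 10^(−2.86/10) = 0.5176
  Stage 2: F_2 = 10^(2.92/10) = 1.959, G_2 = 10^(13.8/10) = 23.99
Friis cascade:
  F = 1.932 + (1.959 − 1)/0.5176 = 3.784
NF = 10 log₁₀(3.784) = 5.78 dB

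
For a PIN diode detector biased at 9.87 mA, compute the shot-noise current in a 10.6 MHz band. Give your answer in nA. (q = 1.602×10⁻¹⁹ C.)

183 nA

I_n = √(2qI·B)
2qI·B = 2 × 1.602×10⁻¹⁹ × 9.87×10⁻³ × 1.06×10⁷ = 3.35×10⁻¹⁴ A²
I_n = √(3.35×10⁻¹⁴) = 1.83×10⁻⁷ A = 183 nA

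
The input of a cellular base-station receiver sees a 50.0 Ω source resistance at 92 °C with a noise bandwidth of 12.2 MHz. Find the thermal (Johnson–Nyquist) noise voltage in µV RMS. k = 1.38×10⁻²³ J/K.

T = 92 °C + 273.15 = 365.15 K
V_n = √(4kTRB)
4kTRB = 4 × 1.38×10⁻²³ × 365.15 × 5.00×10¹ × 1.22×10⁷ = 1.23×10⁻¹¹ V²
V_n = √(1.23×10⁻¹¹) = 3.51×10⁻⁶ V = 3.51 µV

3.51 µV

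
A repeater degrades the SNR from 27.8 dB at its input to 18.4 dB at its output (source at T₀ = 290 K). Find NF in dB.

9.4 dB

NF (dB) = SNR_in(dB) − SNR_out(dB) when the source is at T₀
NF = 27.8 − 18.4 = 9.4 dB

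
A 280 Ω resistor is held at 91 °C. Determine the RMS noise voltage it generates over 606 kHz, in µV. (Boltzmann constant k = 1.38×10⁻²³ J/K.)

1.85 µV

T = 91 °C + 273.15 = 364.15 K
V_n = √(4kTRB)
4kTRB = 4 × 1.38×10⁻²³ × 364.15 × 2.80×10² × 6.06×10⁵ = 3.41×10⁻¹² V²
V_n = √(3.41×10⁻¹²) = 1.85×10⁻⁶ V = 1.85 µV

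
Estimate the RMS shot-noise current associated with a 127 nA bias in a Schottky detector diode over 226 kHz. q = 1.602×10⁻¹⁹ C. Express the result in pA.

I_n = √(2qI·B)
2qI·B = 2 × 1.602×10⁻¹⁹ × 1.27×10⁻⁷ × 2.26×10⁵ = 9.20×10⁻²¹ A²
I_n = √(9.20×10⁻²¹) = 9.59×10⁻¹¹ A = 95.9 pA

95.9 pA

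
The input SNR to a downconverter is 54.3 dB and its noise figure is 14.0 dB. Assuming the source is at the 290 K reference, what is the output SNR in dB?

40.3 dB

By definition F = SNR_in/SNR_out, so in dB: SNR_out = SNR_in − NF
SNR_out = 54.3 − 14.0 = 40.3 dB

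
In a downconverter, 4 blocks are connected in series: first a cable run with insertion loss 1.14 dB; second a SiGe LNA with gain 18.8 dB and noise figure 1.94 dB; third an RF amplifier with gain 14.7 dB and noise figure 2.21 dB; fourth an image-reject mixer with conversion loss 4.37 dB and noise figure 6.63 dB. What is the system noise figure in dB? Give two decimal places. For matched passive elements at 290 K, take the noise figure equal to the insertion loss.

3.11 dB

Convert to linear (a loss of L dB is a gain of −L dB): F_i = 10^(NF_i/10), G_i = 10^(G_i,dB/10)
  Stage 1: F_1 = 10^(1.14/10) = 1.300, G_1 = 10^(−1.14/10) = 0.7691
  Stage 2: F_2 = 10^(1.94/10) = 1.563, G_2 = 10^(18.8/10) = 75.86
  Stage 3: F_3 = 10^(2.21/10) = 1.663, G_3 = 10^(14.7/10) = 29.51
  Stage 4: F_4 = 10^(6.63/10) = 4.603, G_4 = 10^(−4.37/10) = 0.3656
Friis cascade:
  F = 1.300 + (1.563 − 1)/0.7691 + (1.663 − 1)/58.34 + (4.603 − 1)/1722 = 2.046
NF = 10 log₁₀(2.046) = 3.11 dB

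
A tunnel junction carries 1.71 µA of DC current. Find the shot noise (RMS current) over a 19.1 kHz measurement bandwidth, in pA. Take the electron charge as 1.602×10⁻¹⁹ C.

102 pA

I_n = √(2qI·B)
2qI·B = 2 × 1.602×10⁻¹⁹ × 1.71×10⁻⁶ × 1.91×10⁴ = 1.05×10⁻²⁰ A²
I_n = √(1.05×10⁻²⁰) = 1.02×10⁻¹⁰ A = 102 pA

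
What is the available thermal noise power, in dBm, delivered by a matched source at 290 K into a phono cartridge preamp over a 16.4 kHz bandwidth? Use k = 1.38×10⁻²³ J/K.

−131.8 dBm

P_n = kTB = 1.38×10⁻²³ × 290 × 1.64×10⁴ = 6.56×10⁻¹⁷ W
In dBm: 10 log₁₀(6.56×10⁻¹⁷ / 10⁻³) = −131.8 dBm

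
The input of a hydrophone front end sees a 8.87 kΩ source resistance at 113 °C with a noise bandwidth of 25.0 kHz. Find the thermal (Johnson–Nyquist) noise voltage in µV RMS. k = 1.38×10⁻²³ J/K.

2.17 µV

T = 113 °C + 273.15 = 386.15 K
V_n = √(4kTRB)
4kTRB = 4 × 1.38×10⁻²³ × 386.15 × 8.87×10³ × 2.50×10⁴ = 4.73×10⁻¹² V²
V_n = √(4.73×10⁻¹²) = 2.17×10⁻⁶ V = 2.17 µV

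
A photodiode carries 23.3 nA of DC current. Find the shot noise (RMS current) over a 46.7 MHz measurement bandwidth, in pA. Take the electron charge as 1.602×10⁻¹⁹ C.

590 pA

I_n = √(2qI·B)
2qI·B = 2 × 1.602×10⁻¹⁹ × 2.33×10⁻⁸ × 4.67×10⁷ = 3.49×10⁻¹⁹ A²
I_n = √(3.49×10⁻¹⁹) = 5.90×10⁻¹⁰ A = 590 pA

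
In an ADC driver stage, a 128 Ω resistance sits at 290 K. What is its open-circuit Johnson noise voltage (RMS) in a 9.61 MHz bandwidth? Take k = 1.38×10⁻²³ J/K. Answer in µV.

4.44 µV

V_n = √(4kTRB)
4kTRB = 4 × 1.38×10⁻²³ × 290 × 1.28×10² × 9.61×10⁶ = 1.97×10⁻¹¹ V²
V_n = √(1.97×10⁻¹¹) = 4.44×10⁻⁶ V = 4.44 µV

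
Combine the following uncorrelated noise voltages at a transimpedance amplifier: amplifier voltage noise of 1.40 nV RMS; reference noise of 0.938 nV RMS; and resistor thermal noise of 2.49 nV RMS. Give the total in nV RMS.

Uncorrelated sources add in power (mean-square): V_tot = √(ΣV_i²)
V_tot = √[(1.40×10⁻⁹)² + (9.38×10⁻¹⁰)² + (2.49×10⁻⁹)²] = 3.01×10⁻⁹ V = 3.01 nV

3.01 nV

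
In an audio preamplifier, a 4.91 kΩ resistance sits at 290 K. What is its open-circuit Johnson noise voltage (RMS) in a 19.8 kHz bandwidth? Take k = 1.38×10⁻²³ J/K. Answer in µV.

1.25 µV

V_n = √(4kTRB)
4kTRB = 4 × 1.38×10⁻²³ × 290 × 4.91×10³ × 1.98×10⁴ = 1.56×10⁻¹² V²
V_n = √(1.56×10⁻¹²) = 1.25×10⁻⁶ V = 1.25 µV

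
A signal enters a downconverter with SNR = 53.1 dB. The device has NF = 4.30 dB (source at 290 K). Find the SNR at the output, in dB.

By definition F = SNR_in/SNR_out, so in dB: SNR_out = SNR_in − NF
SNR_out = 53.1 − 4.30 = 48.80 dB

48.80 dB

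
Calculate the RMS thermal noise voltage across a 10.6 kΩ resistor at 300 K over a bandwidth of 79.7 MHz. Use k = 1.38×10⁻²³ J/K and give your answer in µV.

V_n = √(4kTRB)
4kTRB = 4 × 1.38×10⁻²³ × 300 × 1.06×10⁴ × 7.97×10⁷ = 1.40×10⁻⁸ V²
V_n = √(1.40×10⁻⁸) = 1.18×10⁻⁴ V = 118 µV

118 µV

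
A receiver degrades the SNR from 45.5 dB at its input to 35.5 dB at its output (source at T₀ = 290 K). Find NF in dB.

NF (dB) = SNR_in(dB) − SNR_out(dB) when the source is at T₀
NF = 45.5 − 35.5 = 10.0 dB

10.0 dB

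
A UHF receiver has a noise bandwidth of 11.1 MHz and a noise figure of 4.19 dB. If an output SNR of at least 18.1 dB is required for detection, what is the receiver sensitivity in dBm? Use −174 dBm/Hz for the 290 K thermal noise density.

Sensitivity = −174 + 10 log₁₀(B) + NF + SNR_min
= −174 + 70.45 + 4.19 + 18.1
= −81.26 dBm → −81.3 dBm

−81.3 dBm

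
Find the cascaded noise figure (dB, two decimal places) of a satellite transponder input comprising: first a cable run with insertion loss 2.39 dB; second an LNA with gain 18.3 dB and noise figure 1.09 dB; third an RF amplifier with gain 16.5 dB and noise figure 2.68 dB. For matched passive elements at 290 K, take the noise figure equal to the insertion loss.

Convert to linear (a loss of L dB is a gain of −L dB): F_i = 10^(NF_i/10), G_i = 10^(G_i,dB/10)
  Stage 1: F_1 = 10^(2.39/10) = 1.734, G_1 = 10^(−2.39/10) = 0.5768
  Stage 2: F_2 = 10^(1.09/10) = 1.285, G_2 = 10^(18.3/10) = 67.61
  Stage 3: F_3 = 10^(2.68/10) = 1.854, G_3 = 10^(16.5/10) = 44.67
Friis cascade:
  F = 1.734 + (1.285 − 1)/0.5768 + (1.854 − 1)/38.99 = 2.250
NF = 10 log₁₀(2.250) = 3.52 dB

3.52 dB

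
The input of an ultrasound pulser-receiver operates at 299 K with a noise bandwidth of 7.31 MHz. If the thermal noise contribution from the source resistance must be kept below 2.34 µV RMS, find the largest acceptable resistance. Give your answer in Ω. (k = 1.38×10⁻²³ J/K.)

45.4 Ω

Johnson–Nyquist: V_n = √(4kTRB) ⇒ R = V_n² / (4kTB)
4kTB = 4 × 1.38×10⁻²³ × 299 × 7.31×10⁶ = 1.21×10⁻¹³
R = (2.34×10⁻⁶)² / 1.21×10⁻¹³ = 4.54×10¹ Ω = 45.4 Ω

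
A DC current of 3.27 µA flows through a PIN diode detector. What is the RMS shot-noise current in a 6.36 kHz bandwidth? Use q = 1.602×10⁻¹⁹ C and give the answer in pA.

81.6 pA

I_n = √(2qI·B)
2qI·B = 2 × 1.602×10⁻¹⁹ × 3.27×10⁻⁶ × 6.36×10³ = 6.66×10⁻²¹ A²
I_n = √(6.66×10⁻²¹) = 8.16×10⁻¹¹ A = 81.6 pA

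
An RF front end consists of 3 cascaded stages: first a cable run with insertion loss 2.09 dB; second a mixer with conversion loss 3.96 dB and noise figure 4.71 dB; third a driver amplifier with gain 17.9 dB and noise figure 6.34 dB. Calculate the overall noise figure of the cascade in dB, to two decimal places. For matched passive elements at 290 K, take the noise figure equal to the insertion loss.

12.58 dB

Convert to linear (a loss of L dB is a gain of −L dB): F_i = 10^(NF_i/10), G_i = 10^(G_i,dB/10)
  Stage 1: F_1 = 10^(2.09/10) = 1.618, G_1 = 10^(−2.09/10) = 0.6180
  Stage 2: F_2 = 10^(4.71/10) = 2.958, G_2 = 10^(−3.96/10) = 0.4018
  Stage 3: F_3 = 10^(6.34/10) = 4.305, G_3 = 10^(17.9/10) = 61.66
Friis cascade:
  F = 1.618 + (2.958 − 1)/0.6180 + (4.305 − 1)/0.2483 = 18.10
NF = 10 log₁₀(18.10) = 12.58 dB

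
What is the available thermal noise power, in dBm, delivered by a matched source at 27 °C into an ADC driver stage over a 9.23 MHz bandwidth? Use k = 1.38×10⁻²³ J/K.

−104.2 dBm

T = 27 °C + 273.15 = 300.15 K
P_n = kTB = 1.38×10⁻²³ × 300.15 × 9.23×10⁶ = 3.82×10⁻¹⁴ W
In dBm: 10 log₁₀(3.82×10⁻¹⁴ / 10⁻³) = −104.2 dBm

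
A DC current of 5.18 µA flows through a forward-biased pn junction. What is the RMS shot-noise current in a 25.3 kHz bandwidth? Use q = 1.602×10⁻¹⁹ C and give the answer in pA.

205 pA

I_n = √(2qI·B)
2qI·B = 2 × 1.602×10⁻¹⁹ × 5.18×10⁻⁶ × 2.53×10⁴ = 4.20×10⁻²⁰ A²
I_n = √(4.20×10⁻²⁰) = 2.05×10⁻¹⁰ A = 205 pA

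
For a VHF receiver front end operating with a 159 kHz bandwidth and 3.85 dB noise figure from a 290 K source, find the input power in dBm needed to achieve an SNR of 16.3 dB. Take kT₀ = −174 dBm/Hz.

Sensitivity = −174 + 10 log₁₀(B) + NF + SNR_min
= −174 + 52.01 + 3.85 + 16.3
= −101.84 dBm → −101.8 dBm

−101.8 dBm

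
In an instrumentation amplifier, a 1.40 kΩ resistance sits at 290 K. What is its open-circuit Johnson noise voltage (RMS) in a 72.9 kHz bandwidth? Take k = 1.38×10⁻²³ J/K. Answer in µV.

V_n = √(4kTRB)
4kTRB = 4 × 1.38×10⁻²³ × 290 × 1.40×10³ × 7.29×10⁴ = 1.63×10⁻¹² V²
V_n = √(1.63×10⁻¹²) = 1.28×10⁻⁶ V = 1.28 µV

1.28 µV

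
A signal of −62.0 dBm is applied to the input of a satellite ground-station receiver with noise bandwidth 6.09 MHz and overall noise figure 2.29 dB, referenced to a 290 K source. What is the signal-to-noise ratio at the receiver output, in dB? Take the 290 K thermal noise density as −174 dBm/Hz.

Noise floor: N = −174 + 10 log₁₀(B) + NF
10 log₁₀(6.09×10⁶) = 67.85 dB
N = −174 + 67.85 + 2.29 = −103.86 dBm
SNR = P_sig − N = −62.0 − (−103.86) = 41.86 dB → 41.9 dB

41.9 dB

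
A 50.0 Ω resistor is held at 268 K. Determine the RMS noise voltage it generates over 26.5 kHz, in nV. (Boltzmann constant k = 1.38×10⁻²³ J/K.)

140 nV

V_n = √(4kTRB)
4kTRB = 4 × 1.38×10⁻²³ × 268 × 5.00×10¹ × 2.65×10⁴ = 1.96×10⁻¹⁴ V²
V_n = √(1.96×10⁻¹⁴) = 1.40×10⁻⁷ V = 140 nV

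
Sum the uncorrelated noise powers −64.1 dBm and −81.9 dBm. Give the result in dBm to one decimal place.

−64.0 dBm

Convert to linear, add, convert back:
P₁ = 3.89×10⁻¹⁰ W, P₂ = 6.46×10⁻¹² W
P_tot = 3.96×10⁻¹⁰ W → 10 log₁₀(P_tot / 10⁻³) = −64.0 dBm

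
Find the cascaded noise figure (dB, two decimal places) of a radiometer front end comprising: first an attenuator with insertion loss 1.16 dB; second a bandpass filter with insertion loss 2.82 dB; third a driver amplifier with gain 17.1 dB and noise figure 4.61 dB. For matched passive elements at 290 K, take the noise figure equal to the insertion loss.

Convert to linear (a loss of L dB is a gain of −L dB): F_i = 10^(NF_i/10), G_i = 10^(G_i,dB/10)
  Stage 1: F_1 = 10^(1.16/10) = 1.306, G_1 = 10^(−1.16/10) = 0.7656
  Stage 2: F_2 = 10^(2.82/10) = 1.914, G_2 = 10^(−2.82/10) = 0.5224
  Stage 3: F_3 = 10^(4.61/10) = 2.891, G_3 = 10^(17.1/10) = 51.29
Friis cascade:
  F = 1.306 + (1.914 − 1)/0.7656 + (2.891 − 1)/0.3999 = 7.228
NF = 10 log₁₀(7.228) = 8.59 dB

8.59 dB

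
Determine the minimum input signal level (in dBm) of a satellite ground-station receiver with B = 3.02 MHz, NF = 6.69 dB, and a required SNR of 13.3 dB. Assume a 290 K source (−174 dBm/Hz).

Sensitivity = −174 + 10 log₁₀(B) + NF + SNR_min
= −174 + 64.8 + 6.69 + 13.3
= −89.21 dBm → −89.2 dBm

−89.2 dBm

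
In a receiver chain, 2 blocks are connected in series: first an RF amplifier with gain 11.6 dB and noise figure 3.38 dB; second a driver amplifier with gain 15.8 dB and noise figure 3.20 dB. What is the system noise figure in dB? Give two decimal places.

3.53 dB

Convert to linear (a loss of L dB is a gain of −L dB): F_i = 10^(NF_i/10), G_i = 10^(G_i,dB/10)
  Stage 1: F_1 = 10^(3.38/10) = 2.178, G_1 = 10^(11.6/10) = 14.45
  Stage 2: F_2 = 10^(3.20/10) = 2.089, G_2 = 10^(15.8/10) = 38.02
Friis cascade:
  F = 2.178 + (2.089 − 1)/14.45 = 2.253
NF = 10 log₁₀(2.253) = 3.53 dB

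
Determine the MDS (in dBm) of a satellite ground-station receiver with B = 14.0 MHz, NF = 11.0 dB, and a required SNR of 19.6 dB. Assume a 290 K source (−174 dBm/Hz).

−71.9 dBm

Sensitivity = −174 + 10 log₁₀(B) + NF + SNR_min
= −174 + 71.46 + 11.0 + 19.6
= −71.94 dBm → −71.9 dBm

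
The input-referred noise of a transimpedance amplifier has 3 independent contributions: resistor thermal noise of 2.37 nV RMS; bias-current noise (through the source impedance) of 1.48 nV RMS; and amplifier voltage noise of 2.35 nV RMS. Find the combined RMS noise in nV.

Uncorrelated sources add in power (mean-square): V_tot = √(ΣV_i²)
V_tot = √[(2.37×10⁻⁹)² + (1.48×10⁻⁹)² + (2.35×10⁻⁹)²] = 3.65×10⁻⁹ V = 3.65 nV

3.65 nV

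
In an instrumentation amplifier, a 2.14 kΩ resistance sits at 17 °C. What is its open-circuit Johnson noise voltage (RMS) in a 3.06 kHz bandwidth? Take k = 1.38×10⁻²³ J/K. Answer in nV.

T = 17 °C + 273.15 = 290.15 K
V_n = √(4kTRB)
4kTRB = 4 × 1.38×10⁻²³ × 290.15 × 2.14×10³ × 3.06×10³ = 1.05×10⁻¹³ V²
V_n = √(1.05×10⁻¹³) = 3.24×10⁻⁷ V = 324 nV

324 nV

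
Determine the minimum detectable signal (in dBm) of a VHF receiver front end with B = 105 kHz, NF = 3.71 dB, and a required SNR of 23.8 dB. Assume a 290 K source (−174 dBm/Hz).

−96.3 dBm

Sensitivity = −174 + 10 log₁₀(B) + NF + SNR_min
= −174 + 50.21 + 3.71 + 23.8
= −96.28 dBm → −96.3 dBm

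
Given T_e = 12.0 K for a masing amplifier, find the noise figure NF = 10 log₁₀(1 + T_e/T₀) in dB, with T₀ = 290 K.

0.176 dB

F = 1 + T_e/T₀ = 1 + 12.0/290 = 1.04138
NF = 10 log₁₀(1.04138) = 0.176 dB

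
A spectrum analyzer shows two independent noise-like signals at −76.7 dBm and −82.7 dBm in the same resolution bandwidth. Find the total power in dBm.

Convert to linear, add, convert back:
P₁ = 2.14×10⁻¹¹ W, P₂ = 5.37×10⁻¹² W
P_tot = 2.67×10⁻¹¹ W → 10 log₁₀(P_tot / 10⁻³) = −75.7 dBm

−75.7 dBm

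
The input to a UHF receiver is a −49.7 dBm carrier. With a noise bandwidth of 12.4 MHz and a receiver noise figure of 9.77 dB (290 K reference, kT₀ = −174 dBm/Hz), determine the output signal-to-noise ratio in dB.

43.6 dB

Noise floor: N = −174 + 10 log₁₀(B) + NF
10 log₁₀(1.24×10⁷) = 70.93 dB
N = −174 + 70.93 + 9.77 = −93.30 dBm
SNR = P_sig − N = −49.7 − (−93.30) = 43.60 dB → 43.6 dB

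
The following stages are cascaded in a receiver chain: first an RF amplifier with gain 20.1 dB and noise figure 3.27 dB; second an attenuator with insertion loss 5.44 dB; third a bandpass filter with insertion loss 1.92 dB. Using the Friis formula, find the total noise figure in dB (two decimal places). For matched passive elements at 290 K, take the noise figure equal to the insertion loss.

Convert to linear (a loss of L dB is a gain of −L dB): F_i = 10^(NF_i/10), G_i = 10^(G_i,dB/10)
  Stage 1: F_1 = 10^(3.27/10) = 2.123, G_1 = 10^(20.1/10) = 102.3
  Stage 2: F_2 = 10^(5.44/10) = 3.499, G_2 = 10^(−5.44/10) = 0.2858
  Stage 3: F_3 = 10^(1.92/10) = 1.556, G_3 = 10^(−1.92/10) = 0.6427
Friis cascade:
  F = 2.123 + (3.499 − 1)/102.3 + (1.556 − 1)/29.24 = 2.167
NF = 10 log₁₀(2.167) = 3.36 dB

3.36 dB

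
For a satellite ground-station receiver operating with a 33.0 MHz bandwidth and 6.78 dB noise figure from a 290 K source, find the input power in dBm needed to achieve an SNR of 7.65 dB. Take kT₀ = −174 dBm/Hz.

−84.4 dBm

Sensitivity = −174 + 10 log₁₀(B) + NF + SNR_min
= −174 + 75.19 + 6.78 + 7.65
= −84.38 dBm → −84.4 dBm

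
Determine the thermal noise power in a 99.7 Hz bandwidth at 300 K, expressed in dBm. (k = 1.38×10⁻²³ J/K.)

−153.8 dBm

P_n = kTB = 1.38×10⁻²³ × 300 × 9.97×10¹ = 4.13×10⁻¹⁹ W
In dBm: 10 log₁₀(4.13×10⁻¹⁹ / 10⁻³) = −153.8 dBm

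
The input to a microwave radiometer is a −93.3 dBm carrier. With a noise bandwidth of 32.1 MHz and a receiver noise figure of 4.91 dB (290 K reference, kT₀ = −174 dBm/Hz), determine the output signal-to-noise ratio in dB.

Noise floor: N = −174 + 10 log₁₀(B) + NF
10 log₁₀(3.21×10⁷) = 75.07 dB
N = −174 + 75.07 + 4.91 = −94.02 dBm
SNR = P_sig − N = −93.3 − (−94.02) = 0.72 dB → 0.7 dB

0.7 dB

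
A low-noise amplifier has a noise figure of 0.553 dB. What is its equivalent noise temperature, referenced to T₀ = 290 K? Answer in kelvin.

39.4 K

F = 10^(0.553/10) = 1.1358
T_e = (F − 1)·T₀ = (1.1358 − 1) × 290 = 39.4 K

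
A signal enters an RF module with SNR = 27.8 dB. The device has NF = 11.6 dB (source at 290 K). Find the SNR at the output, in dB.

By definition F = SNR_in/SNR_out, so in dB: SNR_out = SNR_in − NF
SNR_out = 27.8 − 11.6 = 16.2 dB

16.2 dB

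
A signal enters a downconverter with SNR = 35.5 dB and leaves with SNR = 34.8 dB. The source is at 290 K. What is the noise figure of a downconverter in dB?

NF (dB) = SNR_in(dB) − SNR_out(dB) when the source is at T₀
NF = 35.5 − 34.8 = 0.7 dB

0.7 dB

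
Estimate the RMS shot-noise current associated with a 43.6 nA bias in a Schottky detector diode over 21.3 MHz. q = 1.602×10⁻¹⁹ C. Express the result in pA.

I_n = √(2qI·B)
2qI·B = 2 × 1.602×10⁻¹⁹ × 4.36×10⁻⁸ × 2.13×10⁷ = 2.98×10⁻¹⁹ A²
I_n = √(2.98×10⁻¹⁹) = 5.45×10⁻¹⁰ A = 545 pA

545 pA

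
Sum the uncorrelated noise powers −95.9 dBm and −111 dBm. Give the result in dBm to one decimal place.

Convert to linear, add, convert back:
P₁ = 2.57×10⁻¹³ W, P₂ = 7.94×10⁻¹⁵ W
P_tot = 2.65×10⁻¹³ W → 10 log₁₀(P_tot / 10⁻³) = −95.8 dBm

−95.8 dBm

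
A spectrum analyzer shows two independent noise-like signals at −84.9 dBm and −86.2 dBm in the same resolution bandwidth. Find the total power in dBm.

−82.5 dBm

Convert to linear, add, convert back:
P₁ = 3.24×10⁻¹² W, P₂ = 2.40×10⁻¹² W
P_tot = 5.63×10⁻¹² W → 10 log₁₀(P_tot / 10⁻³) = −82.5 dBm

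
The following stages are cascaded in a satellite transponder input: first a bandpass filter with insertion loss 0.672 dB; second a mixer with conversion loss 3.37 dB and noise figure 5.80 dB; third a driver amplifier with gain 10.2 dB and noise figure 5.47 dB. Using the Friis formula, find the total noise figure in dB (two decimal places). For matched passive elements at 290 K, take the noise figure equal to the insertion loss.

10.35 dB

Convert to linear (a loss of L dB is a gain of −L dB): F_i = 10^(NF_i/10), G_i = 10^(G_i,dB/10)
  Stage 1: F_1 = 10^(0.672/10) = 1.167, G_1 = 10^(−0.672/10) = 0.8566
  Stage 2: F_2 = 10^(5.80/10) = 3.802, G_2 = 10^(−3.37/10) = 0.4603
  Stage 3: F_3 = 10^(5.47/10) = 3.524, G_3 = 10^(10.2/10) = 10.47
Friis cascade:
  F = 1.167 + (3.802 − 1)/0.8566 + (3.524 − 1)/0.3943 = 10.84
NF = 10 log₁₀(10.84) = 10.35 dB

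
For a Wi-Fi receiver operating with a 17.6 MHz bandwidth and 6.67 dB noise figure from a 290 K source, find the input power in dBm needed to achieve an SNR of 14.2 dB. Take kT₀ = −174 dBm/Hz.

Sensitivity = −174 + 10 log₁₀(B) + NF + SNR_min
= −174 + 72.46 + 6.67 + 14.2
= −80.67 dBm → −80.7 dBm

−80.7 dBm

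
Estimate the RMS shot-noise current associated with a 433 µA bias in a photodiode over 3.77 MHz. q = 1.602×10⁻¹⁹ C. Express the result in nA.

22.9 nA

I_n = √(2qI·B)
2qI·B = 2 × 1.602×10⁻¹⁹ × 4.33×10⁻⁴ × 3.77×10⁶ = 5.23×10⁻¹⁶ A²
I_n = √(5.23×10⁻¹⁶) = 2.29×10⁻⁸ A = 22.9 nA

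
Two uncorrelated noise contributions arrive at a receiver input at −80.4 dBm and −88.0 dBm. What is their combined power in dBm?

Convert to linear, add, convert back:
P₁ = 9.12×10⁻¹² W, P₂ = 1.58×10⁻¹² W
P_tot = 1.07×10⁻¹¹ W → 10 log₁₀(P_tot / 10⁻³) = −79.7 dBm

−79.7 dBm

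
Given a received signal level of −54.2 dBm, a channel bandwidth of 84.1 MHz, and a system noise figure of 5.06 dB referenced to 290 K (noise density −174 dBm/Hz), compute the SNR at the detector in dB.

35.5 dB

Noise floor: N = −174 + 10 log₁₀(B) + NF
10 log₁₀(8.41×10⁷) = 79.25 dB
N = −174 + 79.25 + 5.06 = −89.69 dBm
SNR = P_sig − N = −54.2 − (−89.69) = 35.49 dB → 35.5 dB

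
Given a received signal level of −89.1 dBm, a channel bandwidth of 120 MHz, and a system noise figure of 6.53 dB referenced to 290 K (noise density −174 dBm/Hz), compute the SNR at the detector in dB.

−2.4 dB

Noise floor: N = −174 + 10 log₁₀(B) + NF
10 log₁₀(1.20×10⁸) = 80.79 dB
N = −174 + 80.79 + 6.53 = −86.68 dBm
SNR = P_sig − N = −89.1 − (−86.68) = −2.42 dB → −2.4 dB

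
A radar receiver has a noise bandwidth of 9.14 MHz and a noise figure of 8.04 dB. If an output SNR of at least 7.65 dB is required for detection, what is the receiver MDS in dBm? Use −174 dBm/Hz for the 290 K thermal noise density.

−88.7 dBm

Sensitivity = −174 + 10 log₁₀(B) + NF + SNR_min
= −174 + 69.61 + 8.04 + 7.65
= −88.70 dBm → −88.7 dBm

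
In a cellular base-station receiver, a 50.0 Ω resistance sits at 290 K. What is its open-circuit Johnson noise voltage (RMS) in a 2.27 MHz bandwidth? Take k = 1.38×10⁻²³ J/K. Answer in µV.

V_n = √(4kTRB)
4kTRB = 4 × 1.38×10⁻²³ × 290 × 5.00×10¹ × 2.27×10⁶ = 1.82×10⁻¹² V²
V_n = √(1.82×10⁻¹²) = 1.35×10⁻⁶ V = 1.35 µV

1.35 µV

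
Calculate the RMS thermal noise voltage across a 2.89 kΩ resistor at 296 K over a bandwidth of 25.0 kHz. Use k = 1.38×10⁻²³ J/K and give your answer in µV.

V_n = √(4kTRB)
4kTRB = 4 × 1.38×10⁻²³ × 296 × 2.89×10³ × 2.50×10⁴ = 1.18×10⁻¹² V²
V_n = √(1.18×10⁻¹²) = 1.09×10⁻⁶ V = 1.09 µV

1.09 µV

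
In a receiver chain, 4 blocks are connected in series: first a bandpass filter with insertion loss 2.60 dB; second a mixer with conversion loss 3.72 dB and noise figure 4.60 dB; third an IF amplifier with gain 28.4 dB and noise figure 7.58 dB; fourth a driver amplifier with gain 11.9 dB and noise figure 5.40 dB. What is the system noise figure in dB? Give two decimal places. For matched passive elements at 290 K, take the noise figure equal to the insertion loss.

14.07 dB

Convert to linear (a loss of L dB is a gain of −L dB): F_i = 10^(NF_i/10), G_i = 10^(G_i,dB/10)
  Stage 1: F_1 = 10^(2.60/10) = 1.820, G_1 = 10^(−2.60/10) = 0.5495
  Stage 2: F_2 = 10^(4.60/10) = 2.884, G_2 = 10^(−3.72/10) = 0.4246
  Stage 3: F_3 = 10^(7.58/10) = 5.728, G_3 = 10^(28.4/10) = 691.8
  Stage 4: F_4 = 10^(5.40/10) = 3.467, G_4 = 10^(11.9/10) = 15.49
Friis cascade:
  F = 1.820 + (2.884 − 1)/0.5495 + (5.728 − 1)/0.2333 + (3.467 − 1)/161.4 = 25.52
NF = 10 log₁₀(25.52) = 14.07 dB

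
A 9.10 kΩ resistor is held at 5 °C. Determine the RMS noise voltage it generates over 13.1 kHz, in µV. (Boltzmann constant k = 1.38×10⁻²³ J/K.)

T = 5 °C + 273.15 = 278.15 K
V_n = √(4kTRB)
4kTRB = 4 × 1.38×10⁻²³ × 278.15 × 9.10×10³ × 1.31×10⁴ = 1.83×10⁻¹² V²
V_n = √(1.83×10⁻¹²) = 1.35×10⁻⁶ V = 1.35 µV

1.35 µV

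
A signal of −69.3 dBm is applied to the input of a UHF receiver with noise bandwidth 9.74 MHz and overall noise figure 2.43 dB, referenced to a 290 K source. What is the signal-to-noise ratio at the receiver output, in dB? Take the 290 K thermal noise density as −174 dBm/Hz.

32.4 dB

Noise floor: N = −174 + 10 log₁₀(B) + NF
10 log₁₀(9.74×10⁶) = 69.89 dB
N = −174 + 69.89 + 2.43 = −101.68 dBm
SNR = P_sig − N = −69.3 − (−101.68) = 32.38 dB → 32.4 dB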